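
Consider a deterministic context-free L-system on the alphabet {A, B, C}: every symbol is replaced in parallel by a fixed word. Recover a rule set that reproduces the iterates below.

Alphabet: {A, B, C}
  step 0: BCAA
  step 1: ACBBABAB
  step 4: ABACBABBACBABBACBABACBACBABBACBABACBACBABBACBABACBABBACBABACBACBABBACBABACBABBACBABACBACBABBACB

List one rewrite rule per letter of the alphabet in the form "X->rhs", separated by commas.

  step 0 ⇒ step 1: BCAA ⇒ ACB·B·AB·AB
    A ↦ AB
    B ↦ ACB
    C ↦ B

A->AB, B->ACB, C->B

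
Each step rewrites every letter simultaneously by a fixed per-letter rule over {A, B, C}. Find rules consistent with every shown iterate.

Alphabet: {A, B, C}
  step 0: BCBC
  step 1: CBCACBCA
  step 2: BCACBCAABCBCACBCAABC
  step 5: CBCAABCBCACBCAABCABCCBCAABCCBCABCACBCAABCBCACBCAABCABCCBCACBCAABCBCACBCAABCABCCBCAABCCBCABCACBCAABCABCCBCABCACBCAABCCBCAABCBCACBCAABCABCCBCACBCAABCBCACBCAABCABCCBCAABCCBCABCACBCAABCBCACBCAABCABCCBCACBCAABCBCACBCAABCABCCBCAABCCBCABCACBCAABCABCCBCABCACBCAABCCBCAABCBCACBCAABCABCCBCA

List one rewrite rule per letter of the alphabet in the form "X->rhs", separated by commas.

  step 1 ⇒ step 2: CBCACBCA ⇒ BCA·C·BCA·ABC·BCA·C·BCA·ABC
    A ↦ ABC
    B ↦ C
    C ↦ BCA

A->ABC, B->C, C->BCA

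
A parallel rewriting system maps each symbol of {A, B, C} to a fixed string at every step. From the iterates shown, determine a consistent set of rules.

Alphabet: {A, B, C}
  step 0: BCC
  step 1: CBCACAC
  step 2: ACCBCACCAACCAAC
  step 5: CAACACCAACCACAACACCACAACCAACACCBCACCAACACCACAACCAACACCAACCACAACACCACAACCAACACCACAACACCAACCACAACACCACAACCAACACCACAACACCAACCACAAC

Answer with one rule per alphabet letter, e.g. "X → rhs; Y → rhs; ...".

  step 1 ⇒ step 2: CBCACAC ⇒ AC·CBC·AC·CA·AC·CA·AC
    A ↦ CA
    B ↦ CBC
    C ↦ AC

A->CA, B->CBC, C->AC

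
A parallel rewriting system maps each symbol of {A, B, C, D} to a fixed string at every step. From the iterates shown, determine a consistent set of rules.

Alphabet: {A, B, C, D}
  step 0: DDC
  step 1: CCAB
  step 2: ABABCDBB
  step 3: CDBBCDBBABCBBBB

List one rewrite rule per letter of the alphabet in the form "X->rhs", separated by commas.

  step 2 ⇒ step 3: ABABCDBB ⇒ CD·BB·CD·BB·AB·C·BB·BB
    A ↦ CD
    B ↦ BB
    C ↦ AB
    D ↦ C

A->CD, B->BB, C->AB, D->C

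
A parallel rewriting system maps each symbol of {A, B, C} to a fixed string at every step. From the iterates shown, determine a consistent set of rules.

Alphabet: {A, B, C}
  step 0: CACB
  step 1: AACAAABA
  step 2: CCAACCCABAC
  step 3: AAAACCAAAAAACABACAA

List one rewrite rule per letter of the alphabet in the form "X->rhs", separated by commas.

  step 2 ⇒ step 3: CCAACCCABAC ⇒ AA·AA·C·C·AA·AA·AA·C·ABA·C·AA
    A ↦ C
    B ↦ ABA
    C ↦ AA

A->C, B->ABA, C->AA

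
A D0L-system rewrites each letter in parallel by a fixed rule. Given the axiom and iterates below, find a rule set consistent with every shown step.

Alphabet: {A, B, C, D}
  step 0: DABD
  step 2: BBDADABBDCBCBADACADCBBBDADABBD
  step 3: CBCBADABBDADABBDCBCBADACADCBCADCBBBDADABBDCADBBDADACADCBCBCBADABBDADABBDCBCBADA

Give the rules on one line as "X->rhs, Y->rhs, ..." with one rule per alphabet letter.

  step 2 ⇒ step 3: BBDADABBDCBCBADACADCBBBDADABBD ⇒ CB·CB·ADA·BBD·ADA·BBD·CB·CB·ADA·CAD·CB·CAD·CB·BBD·ADA·BBD·CAD·BBD·ADA·CAD·CB·CB·CB·ADA·BBD·ADA·BBD·CB·CB·ADA
    A ↦ BBD
    B ↦ CB
    C ↦ CAD
    D ↦ ADA

A->BBD, B->CB, C->CAD, D->ADA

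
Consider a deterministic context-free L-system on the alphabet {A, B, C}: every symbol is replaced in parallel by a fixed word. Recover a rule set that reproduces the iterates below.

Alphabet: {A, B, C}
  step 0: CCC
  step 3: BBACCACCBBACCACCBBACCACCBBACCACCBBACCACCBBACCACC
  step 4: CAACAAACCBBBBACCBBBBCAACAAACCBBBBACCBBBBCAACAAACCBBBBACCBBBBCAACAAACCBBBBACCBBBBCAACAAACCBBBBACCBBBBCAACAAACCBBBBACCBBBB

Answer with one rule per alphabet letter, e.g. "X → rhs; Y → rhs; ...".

A->ACC, B->CAA, C->BB

  step 3 ⇒ step 4: BBACCACCBBACCACCBBACCACCBBACCACCBBACCACCBBACCACC ⇒ CAA·CAA·ACC·BB·BB·ACC·BB·BB·CAA·CAA·ACC·BB·BB·ACC·BB·BB·CAA·CAA·ACC·BB·BB·ACC·BB·BB·CAA·CAA·ACC·BB·BB·ACC·BB·BB·CAA·CAA·ACC·BB·BB·ACC·BB·BB·CAA·CAA·ACC·BB·BB·ACC·BB·BB
    A ↦ ACC
    B ↦ CAA
    C ↦ BB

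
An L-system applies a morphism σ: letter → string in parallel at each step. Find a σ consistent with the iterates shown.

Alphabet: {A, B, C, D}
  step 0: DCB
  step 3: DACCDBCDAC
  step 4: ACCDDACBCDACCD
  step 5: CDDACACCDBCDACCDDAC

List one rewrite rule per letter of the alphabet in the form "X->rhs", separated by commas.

  step 4 ⇒ step 5: ACCDDACBCDACCD ⇒ C·D·D·AC·AC·C·D·BC·D·AC·C·D·D·AC
    A ↦ C
    B ↦ BC
    C ↦ D
    D ↦ AC

A->C, B->BC, C->D, D->AC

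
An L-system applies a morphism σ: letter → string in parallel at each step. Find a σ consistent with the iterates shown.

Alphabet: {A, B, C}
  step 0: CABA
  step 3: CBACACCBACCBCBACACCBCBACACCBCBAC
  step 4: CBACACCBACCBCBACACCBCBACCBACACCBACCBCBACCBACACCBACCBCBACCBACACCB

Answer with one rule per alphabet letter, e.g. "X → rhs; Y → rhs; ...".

A->AC, B->AC, C->CB

  step 3 ⇒ step 4: CBACACCBACCBCBACACCBCBACACCBCBAC ⇒ CB·AC·AC·CB·AC·CB·CB·AC·AC·CB·CB·AC·CB·AC·AC·CB·AC·CB·CB·AC·CB·AC·AC·CB·AC·CB·CB·AC·CB·AC·AC·CB
    A ↦ AC
    B ↦ AC
    C ↦ CB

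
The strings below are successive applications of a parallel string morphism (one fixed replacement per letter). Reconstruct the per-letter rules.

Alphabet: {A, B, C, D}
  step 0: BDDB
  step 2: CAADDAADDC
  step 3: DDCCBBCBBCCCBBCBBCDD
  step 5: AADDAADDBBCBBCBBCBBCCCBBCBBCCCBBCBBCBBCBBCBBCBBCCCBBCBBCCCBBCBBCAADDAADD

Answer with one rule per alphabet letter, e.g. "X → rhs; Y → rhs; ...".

  step 2 ⇒ step 3: CAADDAADDC ⇒ DD·C·C·BBC·BBC·C·C·BBC·BBC·DD
    A ↦ C
    C ↦ DD
    D ↦ BBC
    B ↦ A  (constrained at step 0)

A->C, B->A, C->DD, D->BBC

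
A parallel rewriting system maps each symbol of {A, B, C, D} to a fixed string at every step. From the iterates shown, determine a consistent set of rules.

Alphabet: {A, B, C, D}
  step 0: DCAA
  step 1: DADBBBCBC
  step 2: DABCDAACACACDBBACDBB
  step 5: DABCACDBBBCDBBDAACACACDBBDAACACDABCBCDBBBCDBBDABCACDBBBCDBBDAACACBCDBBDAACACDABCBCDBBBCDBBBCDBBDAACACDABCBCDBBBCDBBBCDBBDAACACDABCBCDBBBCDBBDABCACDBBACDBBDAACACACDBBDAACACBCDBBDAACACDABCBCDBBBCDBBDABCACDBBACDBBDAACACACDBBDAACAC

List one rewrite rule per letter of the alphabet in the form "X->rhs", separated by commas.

  step 1 ⇒ step 2: DADBBBCBC ⇒ DA·BC·DA·AC·AC·AC·DBB·AC·DBB
    A ↦ BC
    B ↦ AC
    C ↦ DBB
    D ↦ DA

A->BC, B->AC, C->DBB, D->DA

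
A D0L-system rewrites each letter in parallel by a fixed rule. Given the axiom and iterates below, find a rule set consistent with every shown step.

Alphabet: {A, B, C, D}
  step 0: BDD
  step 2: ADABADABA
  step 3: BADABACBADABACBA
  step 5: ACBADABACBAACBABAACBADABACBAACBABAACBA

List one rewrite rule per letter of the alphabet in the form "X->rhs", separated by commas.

  step 2 ⇒ step 3: ADABADABA ⇒ BA·DA·BA·C·BA·DA·BA·C·BA
    A ↦ BA
    B ↦ C
    D ↦ DA
    C ↦ A  (constrained at step 3)

A->BA, B->C, C->A, D->DA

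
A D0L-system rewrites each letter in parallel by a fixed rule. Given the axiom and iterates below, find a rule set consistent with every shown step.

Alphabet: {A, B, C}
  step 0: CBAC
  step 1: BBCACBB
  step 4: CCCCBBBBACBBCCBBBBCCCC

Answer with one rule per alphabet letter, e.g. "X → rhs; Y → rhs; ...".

  step 0 ⇒ step 1: CBAC ⇒ BB·C·AC·BB
    A ↦ AC
    B ↦ C
    C ↦ BB

A->AC, B->C, C->BB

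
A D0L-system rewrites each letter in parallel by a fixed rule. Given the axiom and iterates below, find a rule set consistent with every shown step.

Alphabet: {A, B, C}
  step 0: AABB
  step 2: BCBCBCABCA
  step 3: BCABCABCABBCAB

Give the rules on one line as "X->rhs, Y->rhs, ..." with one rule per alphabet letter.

A->B, B->BC, C->A

  step 2 ⇒ step 3: BCBCBCABCA ⇒ BC·A·BC·A·BC·A·B·BC·A·B
    A ↦ B
    B ↦ BC
    C ↦ A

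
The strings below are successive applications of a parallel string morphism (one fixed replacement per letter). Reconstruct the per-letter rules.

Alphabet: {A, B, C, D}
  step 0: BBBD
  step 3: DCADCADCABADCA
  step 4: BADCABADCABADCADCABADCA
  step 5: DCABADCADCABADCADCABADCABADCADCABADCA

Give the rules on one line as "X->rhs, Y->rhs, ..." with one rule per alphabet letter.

A->CA, B->D, C->D, D->BA

  step 4 ⇒ step 5: BADCABADCABADCADCABADCA ⇒ D·CA·BA·D·CA·D·CA·BA·D·CA·D·CA·BA·D·CA·BA·D·CA·D·CA·BA·D·CA
    A ↦ CA
    B ↦ D
    C ↦ D
    D ↦ BA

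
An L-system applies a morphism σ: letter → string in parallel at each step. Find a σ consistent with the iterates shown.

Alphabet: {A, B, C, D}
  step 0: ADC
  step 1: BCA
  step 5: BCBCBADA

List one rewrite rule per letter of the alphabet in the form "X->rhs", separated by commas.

A->B, B->DA, C->A, D->C

  step 0 ⇒ step 1: ADC ⇒ B·C·A
    A ↦ B
    C ↦ A
    D ↦ C
    B ↦ DA  (constrained at step 1)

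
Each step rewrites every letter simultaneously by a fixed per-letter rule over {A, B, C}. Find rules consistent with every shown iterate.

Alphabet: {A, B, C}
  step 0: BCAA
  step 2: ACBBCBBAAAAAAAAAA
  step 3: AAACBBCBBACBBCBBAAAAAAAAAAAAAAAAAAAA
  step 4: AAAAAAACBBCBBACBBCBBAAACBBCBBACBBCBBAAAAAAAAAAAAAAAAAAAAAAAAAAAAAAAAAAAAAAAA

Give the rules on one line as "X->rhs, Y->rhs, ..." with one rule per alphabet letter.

A->AA, B->CBB, C->A

  step 3 ⇒ step 4: AAACBBCBBACBBCBBAAAAAAAAAAAAAAAAAAAA ⇒ AA·AA·AA·A·CBB·CBB·A·CBB·CBB·AA·A·CBB·CBB·A·CBB·CBB·AA·AA·AA·AA·AA·AA·AA·AA·AA·AA·AA·AA·AA·AA·AA·AA·AA·AA·AA·AA
    A ↦ AA
    B ↦ CBB
    C ↦ A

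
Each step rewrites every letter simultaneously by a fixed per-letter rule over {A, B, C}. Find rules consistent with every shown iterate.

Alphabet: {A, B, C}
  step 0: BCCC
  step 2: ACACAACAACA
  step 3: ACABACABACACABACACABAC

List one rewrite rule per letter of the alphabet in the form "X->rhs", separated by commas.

A->AC, B->A, C->AB

  step 2 ⇒ step 3: ACACAACAACA ⇒ AC·AB·AC·AB·AC·AC·AB·AC·AC·AB·AC
    A ↦ AC
    C ↦ AB
    B ↦ A  (constrained at step 0)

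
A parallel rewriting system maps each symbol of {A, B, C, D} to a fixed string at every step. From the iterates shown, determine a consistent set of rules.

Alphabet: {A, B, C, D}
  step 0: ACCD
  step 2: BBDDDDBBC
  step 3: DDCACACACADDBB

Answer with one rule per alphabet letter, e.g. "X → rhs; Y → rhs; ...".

  step 2 ⇒ step 3: BBDDDDBBC ⇒ D·D·CA·CA·CA·CA·D·D·BB
    B ↦ D
    C ↦ BB
    D ↦ CA
    A ↦ C  (constrained at step 0)

A->C, B->D, C->BB, D->CA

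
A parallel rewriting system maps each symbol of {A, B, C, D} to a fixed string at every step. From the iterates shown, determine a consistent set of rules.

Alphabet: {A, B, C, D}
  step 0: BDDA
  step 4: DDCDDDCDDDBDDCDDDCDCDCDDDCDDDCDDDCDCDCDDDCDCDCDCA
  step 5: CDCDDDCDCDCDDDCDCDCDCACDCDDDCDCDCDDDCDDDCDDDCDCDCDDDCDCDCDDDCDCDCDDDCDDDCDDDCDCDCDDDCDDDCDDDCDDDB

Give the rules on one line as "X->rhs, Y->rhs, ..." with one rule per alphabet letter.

  step 4 ⇒ step 5: DDCDDDCDDDBDDCDDDCDCDCDDDCDDDCDDDCDCDCDDDCDCDCDCA ⇒ CD·CD·DD·CD·CD·CD·DD·CD·CD·CD·CA·CD·CD·DD·CD·CD·CD·DD·CD·DD·CD·DD·CD·CD·CD·DD·CD·CD·CD·DD·CD·CD·CD·DD·CD·DD·CD·DD·CD·CD·CD·DD·CD·DD·CD·DD·CD·DD·B
    A ↦ B
    B ↦ CA
    C ↦ DD
    D ↦ CD

A->B, B->CA, C->DD, D->CD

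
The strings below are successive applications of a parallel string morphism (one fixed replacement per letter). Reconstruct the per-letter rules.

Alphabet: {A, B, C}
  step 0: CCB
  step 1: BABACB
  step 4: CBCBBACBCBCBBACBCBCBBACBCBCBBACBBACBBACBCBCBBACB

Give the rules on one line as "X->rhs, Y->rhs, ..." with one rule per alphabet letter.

A->CB, B->CB, C->BA

  step 0 ⇒ step 1: CCB ⇒ BA·BA·CB
    B ↦ CB
    C ↦ BA
    A ↦ CB  (constrained at step 1)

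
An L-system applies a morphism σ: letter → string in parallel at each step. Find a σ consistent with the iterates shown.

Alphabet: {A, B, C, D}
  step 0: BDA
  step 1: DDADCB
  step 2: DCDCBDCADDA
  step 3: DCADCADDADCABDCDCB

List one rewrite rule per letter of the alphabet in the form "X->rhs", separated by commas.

A->B, B->DDA, C->A, D->DC

  step 2 ⇒ step 3: DCDCBDCADDA ⇒ DC·A·DC·A·DDA·DC·A·B·DC·DC·B
    A ↦ B
    B ↦ DDA
    C ↦ A
    D ↦ DC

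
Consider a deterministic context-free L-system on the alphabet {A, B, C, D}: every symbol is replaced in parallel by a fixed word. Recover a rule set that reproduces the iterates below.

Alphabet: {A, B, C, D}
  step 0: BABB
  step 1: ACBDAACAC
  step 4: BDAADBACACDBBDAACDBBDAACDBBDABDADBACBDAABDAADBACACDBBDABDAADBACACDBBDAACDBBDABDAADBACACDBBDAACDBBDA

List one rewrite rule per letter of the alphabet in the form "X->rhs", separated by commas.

  step 0 ⇒ step 1: BABB ⇒ AC·BDA·AC·AC
    A ↦ BDA
    B ↦ AC
    C ↦ A  (constrained at step 1)
    D ↦ DB  (constrained at step 1)

A->BDA, B->AC, C->A, D->DB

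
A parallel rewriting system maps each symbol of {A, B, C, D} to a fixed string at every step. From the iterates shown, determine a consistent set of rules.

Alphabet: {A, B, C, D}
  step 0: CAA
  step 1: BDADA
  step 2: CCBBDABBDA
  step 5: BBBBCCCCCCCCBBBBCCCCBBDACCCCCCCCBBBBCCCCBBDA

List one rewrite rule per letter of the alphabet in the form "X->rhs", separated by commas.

A->DA, B->CC, C->B, D->BB

  step 1 ⇒ step 2: BDADA ⇒ CC·BB·DA·BB·DA
    A ↦ DA
    B ↦ CC
    D ↦ BB
  step 0 ⇒ step 1: CAA ⇒ B·DA·DA
    C ↦ B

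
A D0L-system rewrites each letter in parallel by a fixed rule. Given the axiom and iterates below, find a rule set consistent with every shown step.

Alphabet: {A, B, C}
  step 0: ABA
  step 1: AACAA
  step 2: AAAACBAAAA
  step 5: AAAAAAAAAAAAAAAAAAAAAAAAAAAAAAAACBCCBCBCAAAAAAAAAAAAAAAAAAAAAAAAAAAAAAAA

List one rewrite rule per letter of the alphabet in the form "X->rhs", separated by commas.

A->AA, B->C, C->CB

  step 1 ⇒ step 2: AACAA ⇒ AA·AA·CB·AA·AA
    A ↦ AA
    C ↦ CB
  step 0 ⇒ step 1: ABA ⇒ AA·C·AA
    B ↦ C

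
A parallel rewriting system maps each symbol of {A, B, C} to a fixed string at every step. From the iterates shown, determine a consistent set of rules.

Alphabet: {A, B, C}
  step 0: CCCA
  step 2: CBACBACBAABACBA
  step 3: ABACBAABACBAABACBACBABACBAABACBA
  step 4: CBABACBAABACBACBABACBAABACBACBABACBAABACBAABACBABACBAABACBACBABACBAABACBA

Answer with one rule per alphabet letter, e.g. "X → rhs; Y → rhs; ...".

  step 3 ⇒ step 4: ABACBAABACBAABACBACBABACBAABACBA ⇒ CBA·BA·CBA·A·BA·CBA·CBA·BA·CBA·A·BA·CBA·CBA·BA·CBA·A·BA·CBA·A·BA·CBA·BA·CBA·A·BA·CBA·CBA·BA·CBA·A·BA·CBA
    A ↦ CBA
    B ↦ BA
    C ↦ A

A->CBA, B->BA, C->A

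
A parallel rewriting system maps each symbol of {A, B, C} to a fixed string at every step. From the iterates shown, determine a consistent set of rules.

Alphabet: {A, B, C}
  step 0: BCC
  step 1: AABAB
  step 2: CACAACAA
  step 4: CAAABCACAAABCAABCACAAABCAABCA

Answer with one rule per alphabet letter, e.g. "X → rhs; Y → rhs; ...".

A->CA, B->A, C->AB

  step 1 ⇒ step 2: AABAB ⇒ CA·CA·A·CA·A
    A ↦ CA
    B ↦ A
  step 0 ⇒ step 1: BCC ⇒ A·AB·AB
    C ↦ AB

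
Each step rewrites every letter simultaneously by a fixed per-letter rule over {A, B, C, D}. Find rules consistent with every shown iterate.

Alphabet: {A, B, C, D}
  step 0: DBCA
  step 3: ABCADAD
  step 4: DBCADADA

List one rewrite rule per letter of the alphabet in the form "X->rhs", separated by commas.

  step 3 ⇒ step 4: ABCADAD ⇒ D·BC·A·D·A·D·A
    A ↦ D
    B ↦ BC
    C ↦ A
    D ↦ A

A->D, B->BC, C->A, D->A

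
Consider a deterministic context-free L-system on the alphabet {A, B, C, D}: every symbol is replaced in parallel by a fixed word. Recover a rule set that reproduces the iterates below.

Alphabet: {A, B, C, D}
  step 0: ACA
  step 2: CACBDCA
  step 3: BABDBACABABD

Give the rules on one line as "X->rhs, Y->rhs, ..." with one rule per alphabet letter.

A->BD, B->C, C->BA, D->A

  step 2 ⇒ step 3: CACBDCA ⇒ BA·BD·BA·C·A·BA·BD
    A ↦ BD
    B ↦ C
    C ↦ BA
    D ↦ A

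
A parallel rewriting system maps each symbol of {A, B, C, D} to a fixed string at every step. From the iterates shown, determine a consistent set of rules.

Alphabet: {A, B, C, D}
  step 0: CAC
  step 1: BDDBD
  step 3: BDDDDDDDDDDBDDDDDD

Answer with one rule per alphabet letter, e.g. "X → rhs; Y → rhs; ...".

A->D, B->CA, C->BD, D->DD

  step 0 ⇒ step 1: CAC ⇒ BD·D·BD
    A ↦ D
    C ↦ BD
    B ↦ CA  (constrained at step 1)
    D ↦ DD  (constrained at step 1)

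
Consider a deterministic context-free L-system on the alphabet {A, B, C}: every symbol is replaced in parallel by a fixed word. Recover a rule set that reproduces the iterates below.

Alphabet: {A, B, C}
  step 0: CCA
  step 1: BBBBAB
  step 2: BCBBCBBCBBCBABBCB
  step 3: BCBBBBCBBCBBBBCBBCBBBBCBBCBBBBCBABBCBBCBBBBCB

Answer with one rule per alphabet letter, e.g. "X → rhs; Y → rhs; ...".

A->AB, B->BCB, C->BB

  step 2 ⇒ step 3: BCBBCBBCBBCBABBCB ⇒ BCB·BB·BCB·BCB·BB·BCB·BCB·BB·BCB·BCB·BB·BCB·AB·BCB·BCB·BB·BCB
    A ↦ AB
    B ↦ BCB
    C ↦ BB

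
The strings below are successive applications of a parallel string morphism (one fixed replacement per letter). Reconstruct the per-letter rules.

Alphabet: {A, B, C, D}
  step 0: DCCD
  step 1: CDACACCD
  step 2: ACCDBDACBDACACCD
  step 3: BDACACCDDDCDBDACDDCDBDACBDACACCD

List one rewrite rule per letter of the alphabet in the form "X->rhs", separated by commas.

  step 2 ⇒ step 3: ACCDBDACBDACACCD ⇒ BD·AC·AC·CD·DD·CD·BD·AC·DD·CD·BD·AC·BD·AC·AC·CD
    A ↦ BD
    B ↦ DD
    C ↦ AC
    D ↦ CD

A->BD, B->DD, C->AC, D->CD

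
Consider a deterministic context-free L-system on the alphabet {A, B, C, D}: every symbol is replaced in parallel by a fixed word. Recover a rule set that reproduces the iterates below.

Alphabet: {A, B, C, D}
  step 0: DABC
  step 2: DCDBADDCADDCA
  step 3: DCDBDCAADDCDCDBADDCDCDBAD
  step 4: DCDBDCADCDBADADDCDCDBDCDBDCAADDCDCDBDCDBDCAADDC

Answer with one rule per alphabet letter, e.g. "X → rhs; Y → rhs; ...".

A->AD, B->A, C->DB, D->DC

  step 3 ⇒ step 4: DCDBDCAADDCDCDBADDCDCDBAD ⇒ DC·DB·DC·A·DC·DB·AD·AD·DC·DC·DB·DC·DB·DC·A·AD·DC·DC·DB·DC·DB·DC·A·AD·DC
    A ↦ AD
    B ↦ A
    C ↦ DB
    D ↦ DC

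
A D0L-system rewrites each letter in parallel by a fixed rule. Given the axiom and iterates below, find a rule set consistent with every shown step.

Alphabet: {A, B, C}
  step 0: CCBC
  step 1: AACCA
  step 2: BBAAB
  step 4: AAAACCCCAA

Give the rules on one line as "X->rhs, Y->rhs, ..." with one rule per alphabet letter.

A->B, B->CC, C->A

  step 1 ⇒ step 2: AACCA ⇒ B·B·A·A·B
    A ↦ B
    C ↦ A
  step 0 ⇒ step 1: CCBC ⇒ A·A·CC·A
    B ↦ CC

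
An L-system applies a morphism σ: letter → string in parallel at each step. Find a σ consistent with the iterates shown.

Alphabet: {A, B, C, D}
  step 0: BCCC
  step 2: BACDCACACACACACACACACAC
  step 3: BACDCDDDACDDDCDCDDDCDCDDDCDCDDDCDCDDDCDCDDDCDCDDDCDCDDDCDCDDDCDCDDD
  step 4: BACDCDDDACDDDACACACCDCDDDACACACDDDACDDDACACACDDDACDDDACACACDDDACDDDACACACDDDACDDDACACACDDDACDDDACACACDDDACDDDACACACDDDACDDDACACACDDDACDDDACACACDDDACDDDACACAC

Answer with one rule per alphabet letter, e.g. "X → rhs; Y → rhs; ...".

  step 3 ⇒ step 4: BACDCDDDACDDDCDCDDDCDCDDDCDCDDDCDCDDDCDCDDDCDCDDDCDCDDDCDCDDDCDCDDD ⇒ BA·CDC·DDD·AC·DDD·AC·AC·AC·CDC·DDD·AC·AC·AC·DDD·AC·DDD·AC·AC·AC·DDD·AC·DDD·AC·AC·AC·DDD·AC·DDD·AC·AC·AC·DDD·AC·DDD·AC·AC·AC·DDD·AC·DDD·AC·AC·AC·DDD·AC·DDD·AC·AC·AC·DDD·AC·DDD·AC·AC·AC·DDD·AC·DDD·AC·AC·AC·DDD·AC·DDD·AC·AC·AC
    A ↦ CDC
    B ↦ BA
    C ↦ DDD
    D ↦ AC

A->CDC, B->BA, C->DDD, D->AC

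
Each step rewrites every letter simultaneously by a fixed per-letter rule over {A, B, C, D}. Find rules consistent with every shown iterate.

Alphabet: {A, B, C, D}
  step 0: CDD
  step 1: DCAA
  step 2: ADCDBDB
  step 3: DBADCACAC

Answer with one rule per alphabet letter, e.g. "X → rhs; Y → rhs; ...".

A->DB, B->C, C->DC, D->A

  step 2 ⇒ step 3: ADCDBDB ⇒ DB·A·DC·A·C·A·C
    A ↦ DB
    B ↦ C
    C ↦ DC
    D ↦ A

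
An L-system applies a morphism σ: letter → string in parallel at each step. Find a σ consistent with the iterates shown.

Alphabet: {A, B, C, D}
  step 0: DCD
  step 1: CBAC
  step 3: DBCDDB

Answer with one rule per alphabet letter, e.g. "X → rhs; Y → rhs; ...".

A->B, B->D, C->BA, D->C

  step 0 ⇒ step 1: DCD ⇒ C·BA·C
    C ↦ BA
    D ↦ C
    A ↦ B  (constrained at step 1)
    B ↦ D  (constrained at step 1)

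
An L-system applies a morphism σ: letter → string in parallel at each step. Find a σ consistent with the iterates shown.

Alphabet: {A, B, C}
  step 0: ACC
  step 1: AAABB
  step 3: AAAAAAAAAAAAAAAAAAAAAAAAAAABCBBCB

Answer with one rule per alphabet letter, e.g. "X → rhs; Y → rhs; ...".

A->AAA, B->CB, C->B

  step 0 ⇒ step 1: ACC ⇒ AAA·B·B
    A ↦ AAA
    C ↦ B
    B ↦ CB  (constrained at step 1)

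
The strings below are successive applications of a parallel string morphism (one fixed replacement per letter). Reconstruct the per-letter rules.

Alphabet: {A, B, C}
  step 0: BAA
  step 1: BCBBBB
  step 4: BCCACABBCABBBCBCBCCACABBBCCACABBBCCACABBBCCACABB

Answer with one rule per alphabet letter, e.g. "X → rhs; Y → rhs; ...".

  step 0 ⇒ step 1: BAA ⇒ BC·BB·BB
    A ↦ BB
    B ↦ BC
    C ↦ CA  (constrained at step 1)

A->BB, B->BC, C->CA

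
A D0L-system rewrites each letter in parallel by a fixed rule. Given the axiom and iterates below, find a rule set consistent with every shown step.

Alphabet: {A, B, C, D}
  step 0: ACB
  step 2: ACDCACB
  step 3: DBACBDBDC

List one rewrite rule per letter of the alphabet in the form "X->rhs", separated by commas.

A->D, B->DC, C->B, D->AC

  step 2 ⇒ step 3: ACDCACB ⇒ D·B·AC·B·D·B·DC
    A ↦ D
    B ↦ DC
    C ↦ B
    D ↦ AC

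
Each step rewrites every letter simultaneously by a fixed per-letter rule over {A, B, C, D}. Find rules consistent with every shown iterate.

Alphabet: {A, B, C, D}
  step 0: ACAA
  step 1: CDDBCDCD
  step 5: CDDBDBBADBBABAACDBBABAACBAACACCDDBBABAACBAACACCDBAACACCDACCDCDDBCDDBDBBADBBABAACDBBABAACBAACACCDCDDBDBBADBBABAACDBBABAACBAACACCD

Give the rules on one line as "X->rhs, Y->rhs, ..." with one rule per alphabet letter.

A->CD, B->AC, C->DB, D->BA

  step 0 ⇒ step 1: ACAA ⇒ CD·DB·CD·CD
    A ↦ CD
    C ↦ DB
    B ↦ AC  (constrained at step 1)
    D ↦ BA  (constrained at step 1)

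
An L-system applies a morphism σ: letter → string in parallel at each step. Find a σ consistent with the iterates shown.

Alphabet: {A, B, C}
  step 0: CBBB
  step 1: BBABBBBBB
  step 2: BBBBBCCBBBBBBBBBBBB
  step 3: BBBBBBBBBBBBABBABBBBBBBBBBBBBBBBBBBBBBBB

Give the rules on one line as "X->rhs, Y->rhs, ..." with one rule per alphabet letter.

  step 2 ⇒ step 3: BBBBBCCBBBBBBBBBBBB ⇒ BB·BB·BB·BB·BB·BBA·BBA·BB·BB·BB·BB·BB·BB·BB·BB·BB·BB·BB·BB
    B ↦ BB
    C ↦ BBA
  step 1 ⇒ step 2: BBABBBBBB ⇒ BB·BB·BCC·BB·BB·BB·BB·BB·BB
    A ↦ BCC

A->BCC, B->BB, C->BBA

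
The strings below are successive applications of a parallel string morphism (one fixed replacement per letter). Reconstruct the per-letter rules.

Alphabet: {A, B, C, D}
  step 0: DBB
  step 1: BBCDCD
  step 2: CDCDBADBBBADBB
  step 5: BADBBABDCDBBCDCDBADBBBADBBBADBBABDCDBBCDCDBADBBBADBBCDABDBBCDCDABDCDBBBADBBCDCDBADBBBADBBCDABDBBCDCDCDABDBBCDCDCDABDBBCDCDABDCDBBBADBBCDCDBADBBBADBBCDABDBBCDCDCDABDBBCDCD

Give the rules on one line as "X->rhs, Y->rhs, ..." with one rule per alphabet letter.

A->ABD, B->CD, C->BAD, D->BB

  step 1 ⇒ step 2: BBCDCD ⇒ CD·CD·BAD·BB·BAD·BB
    B ↦ CD
    C ↦ BAD
    D ↦ BB
    A ↦ ABD  (constrained at step 2)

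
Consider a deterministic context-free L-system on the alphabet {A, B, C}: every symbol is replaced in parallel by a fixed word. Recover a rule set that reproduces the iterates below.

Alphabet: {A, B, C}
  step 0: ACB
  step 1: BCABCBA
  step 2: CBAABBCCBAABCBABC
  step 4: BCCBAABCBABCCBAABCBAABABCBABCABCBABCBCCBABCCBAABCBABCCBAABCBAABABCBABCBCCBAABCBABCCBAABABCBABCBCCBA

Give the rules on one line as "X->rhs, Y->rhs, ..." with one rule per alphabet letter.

  step 1 ⇒ step 2: BCABCBA ⇒ CBA·AB·BC·CBA·AB·CBA·BC
    A ↦ BC
    B ↦ CBA
    C ↦ AB

A->BC, B->CBA, C->AB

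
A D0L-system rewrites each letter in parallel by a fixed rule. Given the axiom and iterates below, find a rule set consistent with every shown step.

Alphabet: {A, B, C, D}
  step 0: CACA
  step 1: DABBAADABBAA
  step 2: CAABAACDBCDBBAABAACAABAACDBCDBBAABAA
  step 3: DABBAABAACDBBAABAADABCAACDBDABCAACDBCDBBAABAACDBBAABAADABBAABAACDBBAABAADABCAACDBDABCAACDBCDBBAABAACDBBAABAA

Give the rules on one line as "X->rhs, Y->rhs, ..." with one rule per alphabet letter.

A->BAA, B->CDB, C->DAB, D->CAA

  step 2 ⇒ step 3: CAABAACDBCDBBAABAACAABAACDBCDBBAABAA ⇒ DAB·BAA·BAA·CDB·BAA·BAA·DAB·CAA·CDB·DAB·CAA·CDB·CDB·BAA·BAA·CDB·BAA·BAA·DAB·BAA·BAA·CDB·BAA·BAA·DAB·CAA·CDB·DAB·CAA·CDB·CDB·BAA·BAA·CDB·BAA·BAA
    A ↦ BAA
    B ↦ CDB
    C ↦ DAB
    D ↦ CAA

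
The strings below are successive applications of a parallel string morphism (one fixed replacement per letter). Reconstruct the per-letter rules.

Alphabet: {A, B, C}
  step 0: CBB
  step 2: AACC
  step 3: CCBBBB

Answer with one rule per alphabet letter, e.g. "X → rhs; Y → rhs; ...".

  step 2 ⇒ step 3: AACC ⇒ C·C·BB·BB
    A ↦ C
    C ↦ BB
    B ↦ A  (constrained at step 0)

A->C, B->A, C->BB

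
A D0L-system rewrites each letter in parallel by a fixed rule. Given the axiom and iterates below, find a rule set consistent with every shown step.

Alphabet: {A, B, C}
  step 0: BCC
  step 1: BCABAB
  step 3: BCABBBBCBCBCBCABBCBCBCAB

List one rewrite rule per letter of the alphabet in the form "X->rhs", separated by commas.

A->BB, B->BC, C->AB

  step 0 ⇒ step 1: BCC ⇒ BC·AB·AB
    B ↦ BC
    C ↦ AB
    A ↦ BB  (constrained at step 1)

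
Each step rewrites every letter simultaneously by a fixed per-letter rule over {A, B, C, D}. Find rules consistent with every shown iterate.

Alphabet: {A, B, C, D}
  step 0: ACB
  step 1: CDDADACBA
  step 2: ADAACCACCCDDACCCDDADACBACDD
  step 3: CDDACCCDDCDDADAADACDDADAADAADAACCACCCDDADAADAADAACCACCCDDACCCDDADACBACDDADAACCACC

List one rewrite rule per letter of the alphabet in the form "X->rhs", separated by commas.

  step 2 ⇒ step 3: ADAACCACCCDDACCCDDADACBACDD ⇒ CDD·ACC·CDD·CDD·ADA·ADA·CDD·ADA·ADA·ADA·ACC·ACC·CDD·ADA·ADA·ADA·ACC·ACC·CDD·ACC·CDD·ADA·CBA·CDD·ADA·ACC·ACC
    A ↦ CDD
    B ↦ CBA
    C ↦ ADA
    D ↦ ACC

A->CDD, B->CBA, C->ADA, D->ACC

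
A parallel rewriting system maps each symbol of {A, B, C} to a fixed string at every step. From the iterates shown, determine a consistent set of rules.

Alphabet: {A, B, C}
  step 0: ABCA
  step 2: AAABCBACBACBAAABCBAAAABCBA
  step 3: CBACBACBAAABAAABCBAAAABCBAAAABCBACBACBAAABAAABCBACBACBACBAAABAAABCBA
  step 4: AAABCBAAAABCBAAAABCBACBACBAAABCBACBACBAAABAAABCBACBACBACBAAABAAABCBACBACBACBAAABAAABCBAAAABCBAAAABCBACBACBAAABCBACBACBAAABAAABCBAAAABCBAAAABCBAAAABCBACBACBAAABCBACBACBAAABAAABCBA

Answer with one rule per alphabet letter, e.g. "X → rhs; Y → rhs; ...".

A->CBA, B->AAB, C->A

  step 3 ⇒ step 4: CBACBACBAAABAAABCBAAAABCBAAAABCBACBACBAAABAAABCBACBACBACBAAABAAABCBA ⇒ A·AAB·CBA·A·AAB·CBA·A·AAB·CBA·CBA·CBA·AAB·CBA·CBA·CBA·AAB·A·AAB·CBA·CBA·CBA·CBA·AAB·A·AAB·CBA·CBA·CBA·CBA·AAB·A·AAB·CBA·A·AAB·CBA·A·AAB·CBA·CBA·CBA·AAB·CBA·CBA·CBA·AAB·A·AAB·CBA·A·AAB·CBA·A·AAB·CBA·A·AAB·CBA·CBA·CBA·AAB·CBA·CBA·CBA·AAB·A·AAB·CBA
    A ↦ CBA
    B ↦ AAB
    C ↦ A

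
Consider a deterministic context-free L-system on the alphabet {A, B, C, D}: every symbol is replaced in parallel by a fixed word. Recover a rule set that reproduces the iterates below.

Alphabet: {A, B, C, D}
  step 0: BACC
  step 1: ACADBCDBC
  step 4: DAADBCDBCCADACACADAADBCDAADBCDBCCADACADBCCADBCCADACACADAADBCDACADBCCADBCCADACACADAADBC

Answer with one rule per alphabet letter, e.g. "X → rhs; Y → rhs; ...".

A->CA, B->A, C->DBC, D->DA

  step 0 ⇒ step 1: BACC ⇒ A·CA·DBC·DBC
    A ↦ CA
    B ↦ A
    C ↦ DBC
    D ↦ DA  (constrained at step 1)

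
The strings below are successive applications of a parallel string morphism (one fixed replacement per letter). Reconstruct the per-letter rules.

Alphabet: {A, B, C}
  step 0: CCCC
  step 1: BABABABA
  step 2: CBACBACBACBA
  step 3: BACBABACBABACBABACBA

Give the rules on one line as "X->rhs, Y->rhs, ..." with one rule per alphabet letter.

  step 2 ⇒ step 3: CBACBACBACBA ⇒ BA·C·BA·BA·C·BA·BA·C·BA·BA·C·BA
    A ↦ BA
    B ↦ C
    C ↦ BA

A->BA, B->C, C->BA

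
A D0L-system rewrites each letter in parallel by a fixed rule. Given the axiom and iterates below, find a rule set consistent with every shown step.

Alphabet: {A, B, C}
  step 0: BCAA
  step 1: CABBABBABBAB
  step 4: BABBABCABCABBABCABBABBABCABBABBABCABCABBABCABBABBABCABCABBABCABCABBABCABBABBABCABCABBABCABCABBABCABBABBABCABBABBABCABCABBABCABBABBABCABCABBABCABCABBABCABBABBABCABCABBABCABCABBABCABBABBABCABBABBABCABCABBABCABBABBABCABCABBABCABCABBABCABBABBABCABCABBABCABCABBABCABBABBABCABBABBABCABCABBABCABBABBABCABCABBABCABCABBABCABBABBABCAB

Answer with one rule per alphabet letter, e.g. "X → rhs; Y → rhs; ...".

  step 0 ⇒ step 1: BCAA ⇒ CAB·BAB·BAB·BAB
    A ↦ BAB
    B ↦ CAB
    C ↦ BAB

A->BAB, B->CAB, C->BAB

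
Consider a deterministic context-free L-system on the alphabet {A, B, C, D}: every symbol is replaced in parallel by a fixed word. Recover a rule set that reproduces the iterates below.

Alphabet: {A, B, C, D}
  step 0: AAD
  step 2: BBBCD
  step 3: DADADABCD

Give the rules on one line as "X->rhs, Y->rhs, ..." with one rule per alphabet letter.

  step 2 ⇒ step 3: BBBCD ⇒ DA·DA·DA·B·CD
    B ↦ DA
    C ↦ B
    D ↦ CD
    A ↦ C  (constrained at step 0)

A->C, B->DA, C->B, D->CD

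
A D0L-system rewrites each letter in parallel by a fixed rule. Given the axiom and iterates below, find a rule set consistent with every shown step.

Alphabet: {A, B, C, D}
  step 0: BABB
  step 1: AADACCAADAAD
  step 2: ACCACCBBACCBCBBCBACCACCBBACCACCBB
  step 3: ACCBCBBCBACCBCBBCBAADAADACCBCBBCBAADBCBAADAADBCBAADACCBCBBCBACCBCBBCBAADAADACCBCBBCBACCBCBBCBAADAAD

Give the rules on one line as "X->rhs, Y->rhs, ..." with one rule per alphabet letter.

  step 2 ⇒ step 3: ACCACCBBACCBCBBCBACCACCBBACCACCBB ⇒ ACC·BCB·BCB·ACC·BCB·BCB·AAD·AAD·ACC·BCB·BCB·AAD·BCB·AAD·AAD·BCB·AAD·ACC·BCB·BCB·ACC·BCB·BCB·AAD·AAD·ACC·BCB·BCB·ACC·BCB·BCB·AAD·AAD
    A ↦ ACC
    B ↦ AAD
    C ↦ BCB
  step 1 ⇒ step 2: AADACCAADAAD ⇒ ACC·ACC·BB·ACC·BCB·BCB·ACC·ACC·BB·ACC·ACC·BB
    D ↦ BB

A->ACC, B->AAD, C->BCB, D->BB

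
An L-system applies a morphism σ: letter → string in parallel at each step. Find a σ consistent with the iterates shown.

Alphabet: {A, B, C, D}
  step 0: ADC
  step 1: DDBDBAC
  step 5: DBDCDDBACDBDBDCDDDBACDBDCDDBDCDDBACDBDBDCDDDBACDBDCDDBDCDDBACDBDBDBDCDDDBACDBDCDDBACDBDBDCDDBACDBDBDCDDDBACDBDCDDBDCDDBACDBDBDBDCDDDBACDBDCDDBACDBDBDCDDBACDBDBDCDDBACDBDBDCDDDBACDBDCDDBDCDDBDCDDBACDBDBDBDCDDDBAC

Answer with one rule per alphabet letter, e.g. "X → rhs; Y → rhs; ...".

  step 0 ⇒ step 1: ADC ⇒ DDB·DB·AC
    A ↦ DDB
    C ↦ AC
    D ↦ DB
    B ↦ DCD  (constrained at step 1)

A->DDB, B->DCD, C->AC, D->DB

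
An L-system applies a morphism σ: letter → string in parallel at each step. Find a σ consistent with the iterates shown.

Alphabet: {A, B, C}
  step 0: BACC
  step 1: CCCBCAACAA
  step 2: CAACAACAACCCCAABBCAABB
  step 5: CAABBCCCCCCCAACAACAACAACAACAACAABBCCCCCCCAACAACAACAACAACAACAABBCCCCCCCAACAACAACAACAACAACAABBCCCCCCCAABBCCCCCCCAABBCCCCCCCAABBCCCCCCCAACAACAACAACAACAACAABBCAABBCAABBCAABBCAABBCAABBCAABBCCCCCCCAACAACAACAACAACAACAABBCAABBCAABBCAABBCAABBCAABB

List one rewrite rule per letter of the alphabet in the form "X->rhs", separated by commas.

  step 1 ⇒ step 2: CCCBCAACAA ⇒ CAA·CAA·CAA·CCC·CAA·B·B·CAA·B·B
    A ↦ B
    B ↦ CCC
    C ↦ CAA

A->B, B->CCC, C->CAA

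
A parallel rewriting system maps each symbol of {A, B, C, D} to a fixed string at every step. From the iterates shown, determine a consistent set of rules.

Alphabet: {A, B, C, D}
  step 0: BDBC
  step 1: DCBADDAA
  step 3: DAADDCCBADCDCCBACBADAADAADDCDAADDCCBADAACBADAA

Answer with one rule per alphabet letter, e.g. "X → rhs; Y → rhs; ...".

  step 0 ⇒ step 1: BDBC ⇒ D·CBA·D·DAA
    B ↦ D
    C ↦ DAA
    D ↦ CBA
    A ↦ DC  (constrained at step 1)

A->DC, B->D, C->DAA, D->CBA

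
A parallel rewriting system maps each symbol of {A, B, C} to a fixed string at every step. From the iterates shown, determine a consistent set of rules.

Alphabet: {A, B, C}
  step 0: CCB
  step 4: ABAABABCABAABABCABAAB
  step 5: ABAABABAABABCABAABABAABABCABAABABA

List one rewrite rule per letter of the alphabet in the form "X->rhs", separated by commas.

A->AB, B->A, C->BC

  step 4 ⇒ step 5: ABAABABCABAABABCABAAB ⇒ AB·A·AB·AB·A·AB·A·BC·AB·A·AB·AB·A·AB·A·BC·AB·A·AB·AB·A
    A ↦ AB
    B ↦ A
    C ↦ BC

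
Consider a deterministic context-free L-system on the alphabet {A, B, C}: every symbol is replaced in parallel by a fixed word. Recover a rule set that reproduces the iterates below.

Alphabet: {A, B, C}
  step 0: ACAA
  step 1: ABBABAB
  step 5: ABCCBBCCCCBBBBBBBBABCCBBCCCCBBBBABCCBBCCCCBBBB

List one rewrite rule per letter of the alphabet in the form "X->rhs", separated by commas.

A->AB, B->CC, C->B

  step 0 ⇒ step 1: ACAA ⇒ AB·B·AB·AB
    A ↦ AB
    C ↦ B
    B ↦ CC  (constrained at step 1)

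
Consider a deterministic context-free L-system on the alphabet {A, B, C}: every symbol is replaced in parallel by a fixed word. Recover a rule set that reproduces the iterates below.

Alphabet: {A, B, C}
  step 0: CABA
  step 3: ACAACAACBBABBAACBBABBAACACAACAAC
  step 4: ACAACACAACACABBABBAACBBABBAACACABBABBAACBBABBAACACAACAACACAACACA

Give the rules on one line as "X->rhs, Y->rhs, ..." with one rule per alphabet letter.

A->AC, B->BBA, C->A

  step 3 ⇒ step 4: ACAACAACBBABBAACBBABBAACACAACAAC ⇒ AC·A·AC·AC·A·AC·AC·A·BBA·BBA·AC·BBA·BBA·AC·AC·A·BBA·BBA·AC·BBA·BBA·AC·AC·A·AC·A·AC·AC·A·AC·AC·A
    A ↦ AC
    B ↦ BBA
    C ↦ A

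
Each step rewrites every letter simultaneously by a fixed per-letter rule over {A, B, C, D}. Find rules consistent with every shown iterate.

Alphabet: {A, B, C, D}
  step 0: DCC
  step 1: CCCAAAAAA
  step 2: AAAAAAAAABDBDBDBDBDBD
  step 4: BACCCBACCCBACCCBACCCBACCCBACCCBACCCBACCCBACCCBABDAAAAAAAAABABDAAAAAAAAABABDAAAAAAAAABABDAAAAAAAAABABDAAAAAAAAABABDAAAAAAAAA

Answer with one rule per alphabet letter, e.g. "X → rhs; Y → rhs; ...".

A->BD, B->BA, C->AAA, D->CCC

  step 1 ⇒ step 2: CCCAAAAAA ⇒ AAA·AAA·AAA·BD·BD·BD·BD·BD·BD
    A ↦ BD
    C ↦ AAA
    B ↦ BA  (constrained at step 2)
  step 0 ⇒ step 1: DCC ⇒ CCC·AAA·AAA
    D ↦ CCC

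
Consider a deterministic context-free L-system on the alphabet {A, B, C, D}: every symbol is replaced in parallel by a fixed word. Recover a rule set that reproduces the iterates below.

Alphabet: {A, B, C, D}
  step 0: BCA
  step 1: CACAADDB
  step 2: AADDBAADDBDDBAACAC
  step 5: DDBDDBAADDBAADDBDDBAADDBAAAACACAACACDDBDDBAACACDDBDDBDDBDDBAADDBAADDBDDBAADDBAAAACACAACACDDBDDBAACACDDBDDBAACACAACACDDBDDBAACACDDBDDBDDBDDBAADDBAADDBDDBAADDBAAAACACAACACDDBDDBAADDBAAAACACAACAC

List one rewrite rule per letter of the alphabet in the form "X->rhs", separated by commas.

  step 1 ⇒ step 2: CACAADDB ⇒ AA·DDB·AA·DDB·DDB·A·A·CAC
    A ↦ DDB
    B ↦ CAC
    C ↦ AA
    D ↦ A

A->DDB, B->CAC, C->AA, D->A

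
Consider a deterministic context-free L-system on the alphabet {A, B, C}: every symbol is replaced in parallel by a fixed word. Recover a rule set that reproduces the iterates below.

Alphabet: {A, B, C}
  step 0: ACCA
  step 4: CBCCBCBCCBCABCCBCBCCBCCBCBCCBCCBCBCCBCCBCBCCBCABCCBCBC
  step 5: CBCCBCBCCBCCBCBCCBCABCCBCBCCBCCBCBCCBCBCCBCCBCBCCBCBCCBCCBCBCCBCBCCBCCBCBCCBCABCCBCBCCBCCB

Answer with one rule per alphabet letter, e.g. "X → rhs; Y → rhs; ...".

A->CAB, B->C, C->CB

  step 4 ⇒ step 5: CBCCBCBCCBCABCCBCBCCBCCBCBCCBCCBCBCCBCCBCBCCBCABCCBCBC ⇒ CB·C·CB·CB·C·CB·C·CB·CB·C·CB·CAB·C·CB·CB·C·CB·C·CB·CB·C·CB·CB·C·CB·C·CB·CB·C·CB·CB·C·CB·C·CB·CB·C·CB·CB·C·CB·C·CB·CB·C·CB·CAB·C·CB·CB·C·CB·C·CB
    A ↦ CAB
    B ↦ C
    C ↦ CB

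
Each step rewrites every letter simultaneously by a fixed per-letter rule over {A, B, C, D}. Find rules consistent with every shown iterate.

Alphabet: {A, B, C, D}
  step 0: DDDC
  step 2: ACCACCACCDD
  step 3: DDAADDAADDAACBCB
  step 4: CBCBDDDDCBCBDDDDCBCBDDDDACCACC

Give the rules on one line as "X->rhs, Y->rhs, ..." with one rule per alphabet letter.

  step 3 ⇒ step 4: DDAADDAADDAACBCB ⇒ CB·CB·DD·DD·CB·CB·DD·DD·CB·CB·DD·DD·A·CC·A·CC
    A ↦ DD
    B ↦ CC
    C ↦ A
    D ↦ CB

A->DD, B->CC, C->A, D->CB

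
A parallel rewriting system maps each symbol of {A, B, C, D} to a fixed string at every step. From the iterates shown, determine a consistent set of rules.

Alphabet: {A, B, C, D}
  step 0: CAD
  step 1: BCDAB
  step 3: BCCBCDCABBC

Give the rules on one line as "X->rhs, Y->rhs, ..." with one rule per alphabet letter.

  step 0 ⇒ step 1: CAD ⇒ BC·D·AB
    A ↦ D
    C ↦ BC
    D ↦ AB
    B ↦ C  (constrained at step 1)

A->D, B->C, C->BC, D->AB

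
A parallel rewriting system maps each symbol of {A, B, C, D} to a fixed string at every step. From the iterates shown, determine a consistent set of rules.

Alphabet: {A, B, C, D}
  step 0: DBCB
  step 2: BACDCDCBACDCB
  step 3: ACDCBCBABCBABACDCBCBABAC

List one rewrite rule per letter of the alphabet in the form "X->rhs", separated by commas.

  step 2 ⇒ step 3: BACDCDCBACDCB ⇒ AC·DC·B·CBA·B·CBA·B·AC·DC·B·CBA·B·AC
    A ↦ DC
    B ↦ AC
    C ↦ B
    D ↦ CBA

A->DC, B->AC, C->B, D->CBA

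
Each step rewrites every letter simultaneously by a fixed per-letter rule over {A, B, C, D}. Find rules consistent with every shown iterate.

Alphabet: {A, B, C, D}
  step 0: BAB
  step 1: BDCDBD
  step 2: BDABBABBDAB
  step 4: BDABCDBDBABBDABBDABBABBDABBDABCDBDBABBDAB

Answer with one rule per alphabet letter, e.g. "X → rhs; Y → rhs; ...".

A->CD, B->BD, C->B, D->AB

  step 1 ⇒ step 2: BDCDBD ⇒ BD·AB·B·AB·BD·AB
    B ↦ BD
    C ↦ B
    D ↦ AB
  step 0 ⇒ step 1: BAB ⇒ BD·CD·BD
    A ↦ CD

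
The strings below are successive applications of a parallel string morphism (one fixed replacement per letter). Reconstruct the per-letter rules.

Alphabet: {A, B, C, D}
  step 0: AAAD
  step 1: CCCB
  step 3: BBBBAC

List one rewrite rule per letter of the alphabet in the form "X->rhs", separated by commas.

A->C, B->BA, C->D, D->B

  step 0 ⇒ step 1: AAAD ⇒ C·C·C·B
    A ↦ C
    D ↦ B
    B ↦ BA  (constrained at step 1)
    C ↦ D  (constrained at step 1)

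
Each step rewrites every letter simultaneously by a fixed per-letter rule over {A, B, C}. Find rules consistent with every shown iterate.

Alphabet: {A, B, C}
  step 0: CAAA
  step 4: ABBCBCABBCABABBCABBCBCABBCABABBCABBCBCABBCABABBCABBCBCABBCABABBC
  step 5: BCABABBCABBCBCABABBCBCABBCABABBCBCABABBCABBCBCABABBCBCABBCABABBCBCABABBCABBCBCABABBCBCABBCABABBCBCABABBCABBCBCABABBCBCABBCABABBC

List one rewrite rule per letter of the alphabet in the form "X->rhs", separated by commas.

A->BC, B->AB, C->BC

  step 4 ⇒ step 5: ABBCBCABBCABABBCABBCBCABBCABABBCABBCBCABBCABABBCABBCBCABBCABABBC ⇒ BC·AB·AB·BC·AB·BC·BC·AB·AB·BC·BC·AB·BC·AB·AB·BC·BC·AB·AB·BC·AB·BC·BC·AB·AB·BC·BC·AB·BC·AB·AB·BC·BC·AB·AB·BC·AB·BC·BC·AB·AB·BC·BC·AB·BC·AB·AB·BC·BC·AB·AB·BC·AB·BC·BC·AB·AB·BC·BC·AB·BC·AB·AB·BC
    A ↦ BC
    B ↦ AB
    C ↦ BC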